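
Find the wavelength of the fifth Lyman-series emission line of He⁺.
23.4325 nm

The lines of a series are numbered from the longest wavelength (smallest ΔE) outward; the fifth line is the transition from n = n_f + 5 to n_f.
The Lyman series has all transitions ending at n_f = 1.

For He⁺ (Z = 2), the fifth line (ε-line) is the jump from n = 6 to n = 1:
E_6 = -13.6057 × 2² / 6² = -1.511744 eV
E_1 = -13.6057 × 2² / 1² = -54.422800 eV
ΔE = E_6 - E_1 = 52.911056 eV

λ = hc/E = 1239.84 eV·nm / 52.911056 eV
λ = 23.4325 nm

This is the ε-line of the Lyman series in He⁺.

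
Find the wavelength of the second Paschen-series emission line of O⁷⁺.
20.023 nm

The lines of a series are numbered from the longest wavelength (smallest ΔE) outward; the second line is the transition from n = n_f + 2 to n_f.
The Paschen series has all transitions ending at n_f = 3.

For O⁷⁺ (Z = 8), the second line (β-line) is the jump from n = 5 to n = 3:
E_5 = -13.6057 × 8² / 5² = -34.83059 eV
E_3 = -13.6057 × 8² / 3² = -96.75164 eV
ΔE = E_5 - E_3 = 61.92105 eV

λ = hc/E = 1239.84 eV·nm / 61.92105 eV
λ = 20.023 nm

This is the β-line of the Paschen series in O⁷⁺.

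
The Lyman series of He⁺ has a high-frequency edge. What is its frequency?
1.316e+16 Hz

The series limit corresponds to the transition from n = ∞ to n = 1.
This is the highest energy (shortest wavelength) transition in the Lyman series.

E_∞ = 0 eV
E_1 = -13.6057 × 2² / 1² = -54.422800 eV

Energy at series limit:
ΔE = E_∞ - E_1 = 0 - (-54.422800) = 54.422800 eV
E = 54.422800 eV × (1.602177 × 10⁻¹⁹ J/eV) = 8.71950e-18 J
f = E/h = 8.71950e-18 J / (6.62607 × 10⁻³⁴ J·s) = 1.316e+16 Hz

This energy equals the ionization energy from the n = 1 state of He⁺.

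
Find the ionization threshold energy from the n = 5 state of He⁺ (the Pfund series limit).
2.18 eV

The series limit corresponds to the transition from n = ∞ to n = 5.
This is the highest energy (shortest wavelength) transition in the Pfund series.

E_∞ = 0 eV
E_5 = -13.6057 × 2² / 5² = -2.18 eV

Energy at series limit:
ΔE = E_∞ - E_5 = 0 - (-2.18) = 2.18 eV

This energy equals the ionization energy from the n = 5 state of He⁺.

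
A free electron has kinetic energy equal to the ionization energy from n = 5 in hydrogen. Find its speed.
4.38e+05 m/s (or 0.146% of c)

The binding energy at n = 5 for hydrogen is:
E_5 = -13.6057/5² = -0.544228 eV
|E_5| = 0.544228 eV

Convert to Joules:
KE = 0.544228 eV × (1.602177 × 10⁻¹⁹ J/eV) = 8.7195e-20 J

Using KE = ½mv²:
v = √(2·KE/m_e)
v = √(2 × 8.7195e-20 J / 9.10938 × 10⁻³¹ kg)
v = 4.38e+05 m/s

This is approximately 0.146% the speed of light.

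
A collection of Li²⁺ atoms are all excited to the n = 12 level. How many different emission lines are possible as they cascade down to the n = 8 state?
10

The electron can occupy levels n = 8, 9, ..., 12 during de-excitation — that is m = 12 - 8 + 1 = 5 distinct levels.

The number of distinct spectral lines equals the number of ways to choose 2 of these m levels (each pair gives one possible emission transition):

Number of lines = m(m-1)/2 = 5×4/2 = 10

These correspond to all possible transitions between the 5 levels:
12 → 11, 12 → 10, 12 → 9, 12 → 8, 11 → 10, 11 → 9, 11 → 8, 10 → 9...

Each transition produces a photon with a unique energy (and thus wavelength). This count does not depend on Z.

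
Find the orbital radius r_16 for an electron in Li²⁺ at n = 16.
4.51565 nm (or 45.15645 Å)

The Bohr radius formula is:
r_n = n² a₀ / Z

where a₀ = 0.05291772 nm is the Bohr radius.

For Li²⁺ (Z = 3) at n = 16:
r_16 = 16² × 0.05291772 nm / 3
r_16 = 256 × 0.05291772 nm / 3
r_16 = 13.546936 nm / 3
r_16 = 4.51565 nm

The electron orbits at approximately 4.51565 nm from the nucleus.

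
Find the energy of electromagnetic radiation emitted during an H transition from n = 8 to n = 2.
3.188836 eV

The energy levels are E_n = -13.6057 eV / n².

Energy at n = 8: E_8 = -13.6057 / 8² = -0.212589063 eV
Energy at n = 2: E_2 = -13.6057 / 2² = -3.401425000 eV

For emission (electron falling to lower state), the photon energy is:
E_photon = E_8 - E_2 = |-0.212589063 - (-3.401425000)|
E_photon = 3.188836 eV

This energy is carried away by the emitted photon.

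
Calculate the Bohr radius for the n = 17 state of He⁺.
7.6466 nm (or 76.4661 Å)

The Bohr radius formula is:
r_n = n² a₀ / Z

where a₀ = 0.0529177 nm is the Bohr radius.

For He⁺ (Z = 2) at n = 17:
r_17 = 17² × 0.0529177 nm / 2
r_17 = 289 × 0.0529177 nm / 2
r_17 = 15.29322 nm / 2
r_17 = 7.6466 nm

The electron orbits at approximately 7.6466 nm from the nucleus.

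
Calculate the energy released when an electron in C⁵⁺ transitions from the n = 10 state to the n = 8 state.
2.755 eV

The energy levels are E_n = -13.6057 Z² eV / n².

Energy at n = 10: E_10 = -13.6057 × 6² / 10² = -4.898052 eV
Energy at n = 8: E_8 = -13.6057 × 6² / 8² = -7.653206 eV

For emission (electron falling to lower state), the photon energy is:
E_photon = E_10 - E_8 = |-4.898052 - (-7.653206)|
E_photon = 2.755 eV

This energy is carried away by the emitted photon.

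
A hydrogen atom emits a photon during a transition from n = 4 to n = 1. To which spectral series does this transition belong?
Lyman series

The spectral series in hydrogen are named based on the final (lower) energy level:
- Lyman series: n_final = 1 (ultraviolet)
- Balmer series: n_final = 2 (visible/near-UV)
- Paschen series: n_final = 3 (infrared)
- Brackett series: n_final = 4 (infrared)
- Pfund series: n_final = 5 (far infrared)

Since this transition ends at n = 1, it belongs to the Lyman series.

For reference, this 4 → 1 line has photon energy
ΔE = 13.6057 eV × (1/1² - 1/4²) = 12.755344 eV,
corresponding to wavelength λ = hc/ΔE = 1239.84 eV·nm / 12.755344 eV = 97.2016 nm in the ultraviolet region.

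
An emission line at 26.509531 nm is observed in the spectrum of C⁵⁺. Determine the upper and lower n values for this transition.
n = 8 → n = 3

First, find the photon energy from the wavelength (hc = 1239.84 eV·nm):
E = hc/λ = 1239.84 eV·nm / 26.509531 nm = 46.769594 eV

The energy levels of C⁵⁺ satisfy E_n = -13.6057 × 6² / n² eV, so an emission n_i → n_f releases
ΔE = 13.6057 × 6² × (1/n_f² − 1/n_i²) eV.

Setting ΔE equal to the photon energy:
1/n_f² − 1/n_i² = 46.769594 / (13.6057 × 6²) = 0.095486112

Since 1/n_i² must be positive, we need 1/n_f² > 0.095486112, i.e. n_f ≤ 3. For each allowed n_f, solve n_i = (1/n_f² − 0.095486112)^(−1/2) and check whether it is a whole number:
  n_f = 1: 1/n_i² = 1.000000000 − 0.095486112 = 0.904513888 → n_i = 1.051  (not an integer) ✗
  n_f = 2: 1/n_i² = 0.250000000 − 0.095486112 = 0.154513888 → n_i = 2.544  (not an integer) ✗
  n_f = 3: 1/n_i² = 0.111111111 − 0.095486112 = 0.015624999 → n_i = 8.000  → integer, n_i = 8 ✓

Only n_f = 3 gives an integer upper level, n_i = 8.

The transition is from n = 8 to n = 3 (emission).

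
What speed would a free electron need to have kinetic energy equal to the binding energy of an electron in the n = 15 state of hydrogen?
1.458e+05 m/s (or 0.048649% of c)

The binding energy at n = 15 for hydrogen is:
E_15 = -13.6057/15² = -0.06046978 eV
|E_15| = 0.06046978 eV

Convert to Joules:
KE = 0.06046978 eV × (1.602177 × 10⁻¹⁹ J/eV) = 9.68833e-21 J

Using KE = ½mv²:
v = √(2·KE/m_e)
v = √(2 × 9.68833e-21 J / 9.10938 × 10⁻³¹ kg)
v = 1.458e+05 m/s

This is approximately 0.048649% the speed of light.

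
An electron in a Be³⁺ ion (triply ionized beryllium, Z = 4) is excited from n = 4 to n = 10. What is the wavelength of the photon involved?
108.48 nm

First, find the transition energy using E_n = -13.6057 Z² / n² eV:
E_4 = -13.6057 × 4² / 4² = -13.60570 eV
E_10 = -13.6057 × 4² / 10² = -2.17691 eV

Photon energy: |ΔE| = |E_10 - E_4| = 11.42879 eV

Convert to wavelength using E = hc/λ with hc = 1239.84 eV·nm:
λ = hc/E = 1239.84 eV·nm / 11.42879 eV
λ = 108.48 nm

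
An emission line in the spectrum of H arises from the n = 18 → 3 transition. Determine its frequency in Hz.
3.55e+14 Hz

First, find the transition energy:
E_18 = -13.6057 / 18² = -0.04199 eV
E_3 = -13.6057 / 3² = -1.51174 eV
|ΔE| = |E_3 - E_18| = 1.46975 eV

Convert to Joules: E = 1.46975 eV × (1.602177 × 10⁻¹⁹ J/eV) = 2.3548e-19 J

Using E = hf:
f = E/h = 2.3548e-19 J / (6.62607 × 10⁻³⁴ J·s)
f = 3.55e+14 Hz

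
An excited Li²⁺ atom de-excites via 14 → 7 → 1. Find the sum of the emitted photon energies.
121.827 eV

The energy levels of Li²⁺ are E_n = -13.6057 × 3² / n² eV.

First transition (14 → 7):
ΔE₁ = |E_7 - E_14|
ΔE₁ = |-2.499006122 - (-0.624751531)| = 1.874255 eV

Second transition (7 → 1):
ΔE₂ = |E_1 - E_7|
ΔE₂ = |-122.451300000 - (-2.499006122)| = 119.952294 eV

Total energy released:
E_total = ΔE₁ + ΔE₂ = 1.874255 + 119.952294 = 121.827 eV

Note: This equals the direct transition 14 → 1: 121.827 eV ✓
Energy is conserved regardless of the path taken.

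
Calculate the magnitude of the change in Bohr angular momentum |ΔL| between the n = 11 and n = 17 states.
6.3274e-34 J·s (or 6ℏ)

In the Bohr model, L_n = nℏ where ℏ = 1.054572e-34 J·s.

L_17 = 17ℏ = 1.792772e-33 J·s
L_11 = 11ℏ = 1.160029e-33 J·s

ΔL = L_17 - L_11 = (17 - 11)ℏ = 6ℏ
ΔL = 6 × 1.054572e-34 J·s = 6.3274e-34 J·s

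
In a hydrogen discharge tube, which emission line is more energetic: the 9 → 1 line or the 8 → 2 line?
9 → 1

Calculate the energy for each transition:

Transition 9 → 1:
ΔE₁ = |E_1 - E_9| = |-13.6057/1² - (-13.6057/9²)|
ΔE₁ = |-13.605700000 - (-0.167971605)| = 13.437728 eV

Transition 8 → 2:
ΔE₂ = |E_2 - E_8| = |-13.6057/2² - (-13.6057/8²)|
ΔE₂ = |-3.401425000 - (-0.212589063)| = 3.188836 eV

Since 13.437728 eV > 3.188836 eV, the transition 9 → 1 emits the more energetic photon.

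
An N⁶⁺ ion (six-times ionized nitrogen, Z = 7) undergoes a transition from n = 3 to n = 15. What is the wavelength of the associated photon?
17.434920 nm

First, find the transition energy using E_n = -13.6057 Z² / n² eV:
E_3 = -13.6057 × 7² / 3² = -74.07547778 eV
E_15 = -13.6057 × 7² / 15² = -2.96301911 eV

Photon energy: |ΔE| = |E_15 - E_3| = 71.11245867 eV

Convert to wavelength using E = hc/λ with hc = 1239.84 eV·nm:
λ = hc/E = 1239.84 eV·nm / 71.11245867 eV
λ = 17.434920 nm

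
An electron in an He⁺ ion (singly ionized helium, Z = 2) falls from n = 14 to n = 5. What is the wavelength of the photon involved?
652.81 nm

First, find the transition energy using E_n = -13.6057 Z² / n² eV:
E_14 = -13.6057 × 2² / 14² = -0.277667 eV
E_5 = -13.6057 × 2² / 5² = -2.176912 eV

Photon energy: |ΔE| = |E_5 - E_14| = 1.899245 eV

Convert to wavelength using E = hc/λ with hc = 1239.84 eV·nm:
λ = hc/E = 1239.84 eV·nm / 1.899245 eV
λ = 652.81 nm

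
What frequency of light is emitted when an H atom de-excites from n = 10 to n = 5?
9.870e+13 Hz

First, find the transition energy:
E_10 = -13.6057 / 10² = -0.1360570 eV
E_5 = -13.6057 / 5² = -0.5442280 eV
|ΔE| = |E_5 - E_10| = 0.4081710 eV

Convert to Joules: E = 0.4081710 eV × (1.602177 × 10⁻¹⁹ J/eV) = 6.53962e-20 J

Using E = hf:
f = E/h = 6.53962e-20 J / (6.62607 × 10⁻³⁴ J·s)
f = 9.870e+13 Hz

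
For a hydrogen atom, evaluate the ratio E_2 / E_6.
9.000

Using E_n = -13.6057 Z² / n² eV with Z = 1:

E_2 = -13.6057 / 2² = -13.6057 / 4 = -3.401425000 eV
E_6 = -13.6057 / 6² = -13.6057 / 36 = -0.377936111 eV

The ratio is:
E_2/E_6 = (-3.401425000) / (-0.377936111)
E_2/E_6 = (-13.6057/4) / (-13.6057/36)
E_2/E_6 = 36/4
E_2/E_6 = 9.000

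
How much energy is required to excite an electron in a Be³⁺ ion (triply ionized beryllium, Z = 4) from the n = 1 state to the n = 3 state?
193.5033 eV

The energy levels of a hydrogen-like atom are E_n = -13.6057 Z² eV / n².

Energy at n = 1: E_1 = -13.6057 × 4² / 1² = -217.6912000 eV
Energy at n = 3: E_3 = -13.6057 × 4² / 3² = -24.1879111 eV

The excitation energy is the difference:
ΔE = E_3 - E_1
ΔE = -24.1879111 - (-217.6912000)
ΔE = 193.5033 eV

Since this is positive, energy must be absorbed (photon absorption).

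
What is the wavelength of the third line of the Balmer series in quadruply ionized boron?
17.3574 nm

The lines of a series are numbered from the longest wavelength (smallest ΔE) outward; the third line is the transition from n = n_f + 3 to n_f.
The Balmer series has all transitions ending at n_f = 2.

For B⁴⁺ (Z = 5), the third line (γ-line) is the jump from n = 5 to n = 2:
E_5 = -13.6057 × 5² / 5² = -13.605700 eV
E_2 = -13.6057 × 5² / 2² = -85.035625 eV
ΔE = E_5 - E_2 = 71.429925 eV

λ = hc/E = 1239.84 eV·nm / 71.429925 eV
λ = 17.3574 nm

This is the γ-line of the Balmer series in B⁴⁺.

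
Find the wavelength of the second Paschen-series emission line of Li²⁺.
142.3852 nm

The lines of a series are numbered from the longest wavelength (smallest ΔE) outward; the second line is the transition from n = n_f + 2 to n_f.
The Paschen series has all transitions ending at n_f = 3.

For Li²⁺ (Z = 3), the second line (β-line) is the jump from n = 5 to n = 3:
E_5 = -13.6057 × 3² / 5² = -4.89805200 eV
E_3 = -13.6057 × 3² / 3² = -13.60570000 eV
ΔE = E_5 - E_3 = 8.70764800 eV

λ = hc/E = 1239.84 eV·nm / 8.70764800 eV
λ = 142.3852 nm

This is the β-line of the Paschen series in Li²⁺.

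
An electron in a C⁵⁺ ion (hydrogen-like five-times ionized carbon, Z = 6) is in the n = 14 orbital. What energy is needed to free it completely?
2.49901 eV

The ionization energy is the energy needed to remove the electron completely (n → ∞).

For a hydrogen-like ion with Z = 6, E_n = -13.6057 Z² / n² eV.

At n = 14: E_14 = -13.6057 × 6² / 14² = -2.49900612 eV
At n = ∞: E_∞ = 0 eV

Ionization energy = E_∞ - E_14 = 0 - (-2.49900612) = 2.49900612 eV
Ionization energy ≈ 2.49901 eV

This is also called the binding energy of the electron in state n = 14.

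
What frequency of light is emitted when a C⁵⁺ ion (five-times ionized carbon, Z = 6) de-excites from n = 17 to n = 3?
1.27e+16 Hz

First, find the transition energy:
E_17 = -13.6057 × 6² / 17² = -1.694828 eV
E_3 = -13.6057 × 6² / 3² = -54.422800 eV
|ΔE| = |E_3 - E_17| = 52.727972 eV

Convert to Joules: E = 52.727972 eV × (1.602177 × 10⁻¹⁹ J/eV) = 8.4480e-18 J

Using E = hf:
f = E/h = 8.4480e-18 J / (6.62607 × 10⁻³⁴ J·s)
f = 1.27e+16 Hz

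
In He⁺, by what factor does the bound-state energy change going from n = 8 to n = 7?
1.306122

Using E_n = -13.6057 Z² / n² eV with Z = 2:

E_7 = -13.6057 × 2² / 7² = -54.4228 / 49 = -1.110669387755 eV
E_8 = -13.6057 × 2² / 8² = -54.4228 / 64 = -0.850356250000 eV

The ratio is:
E_7/E_8 = (-1.110669387755) / (-0.850356250000)
E_7/E_8 = (-54.4228/49) / (-54.4228/64)
E_7/E_8 = 64/49
E_7/E_8 = 1.306122
(Note: the Z² factors cancel in the ratio.)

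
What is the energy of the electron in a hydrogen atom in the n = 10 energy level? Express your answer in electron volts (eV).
-0.14 eV

The energy levels of a hydrogen-like atom are given by:
E_n = -13.6057 eV / n²

For n = 10:
E_10 = -13.6057 eV / 10²
E_10 = -13.6057 eV / 100
E_10 = -0.14 eV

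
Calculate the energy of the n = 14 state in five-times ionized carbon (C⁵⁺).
-2.499006 eV

For hydrogen-like ions, the energy levels scale with Z²:
E_n = -13.6057 Z² / n² eV

For C⁵⁺ (Z = 6) at n = 14:
E_14 = -13.6057 × 6² / 14²
E_14 = -13.6057 × 36 / 196
E_14 = -489.8052 / 196
E_14 = -2.499006 eV

The energy is 36 times more negative than hydrogen at the same n due to the stronger nuclear charge.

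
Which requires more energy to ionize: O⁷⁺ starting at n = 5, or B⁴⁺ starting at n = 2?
B⁴⁺ at n = 2 (E = -85.03563 eV)

Using E_n = -13.6057 Z² / n² eV:

O⁷⁺ (Z = 8) at n = 5:
E = -13.6057 × 8² / 5² = -13.6057 × 64 / 25 = -34.83059200 eV

B⁴⁺ (Z = 5) at n = 2:
E = -13.6057 × 5² / 2² = -13.6057 × 25 / 4 = -85.03562500 eV

Since -85.03562500 eV < -34.83059200 eV,
B⁴⁺ at n = 2 is more tightly bound (requires more energy to ionize).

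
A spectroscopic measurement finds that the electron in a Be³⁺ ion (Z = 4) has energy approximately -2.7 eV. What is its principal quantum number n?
n = 9

The exact energy levels follow E_n = -13.6057 Z² / n² eV with Z = 4.

The measured value (-2.7 eV) is reported to only 2 significant figures, so we must test candidate n values and see which one matches to that precision.

Candidate energies:
  n = 7:  E = -13.6057 × 4² / 7² = -4.44268 eV
  n = 8:  E = -13.6057 × 4² / 8² = -3.40143 eV
  n = 9:  E = -13.6057 × 4² / 9² = -2.68755 eV  ← matches
  n = 10:  E = -13.6057 × 4² / 10² = -2.17691 eV
  n = 11:  E = -13.6057 × 4² / 11² = -1.79910 eV

Checking against the measurement of -2.7 eV (2 sig figs), only n = 9 agrees:
E_9 = -2.68755 eV, which rounds to -2.7 eV ✓

Therefore n = 9.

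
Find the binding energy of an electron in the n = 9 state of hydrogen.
0.167972 eV

The ionization energy is the energy needed to remove the electron completely (n → ∞).

For hydrogen, E_n = -13.6057 eV / n².

At n = 9: E_9 = -13.6057 / 9² = -0.167971605 eV
At n = ∞: E_∞ = 0 eV

Ionization energy = E_∞ - E_9 = 0 - (-0.167971605) = 0.167971605 eV
Ionization energy ≈ 0.167972 eV

This is also called the binding energy of the electron in state n = 9.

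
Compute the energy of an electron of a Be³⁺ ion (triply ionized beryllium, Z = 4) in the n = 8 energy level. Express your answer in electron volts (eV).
-3.40 eV

The energy levels of a hydrogen-like atom are given by:
E_n = -13.6057 Z² / n² eV  (with Z = 4 for Be³⁺)

For n = 8:
E_8 = -13.6057 × 4² / 8²
E_8 = -13.6057 × 16 / 64
E_8 = -3.40 eV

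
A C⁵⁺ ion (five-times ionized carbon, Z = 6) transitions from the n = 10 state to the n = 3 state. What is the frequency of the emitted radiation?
1.20e+16 Hz

First, find the transition energy:
E_10 = -13.6057 × 6² / 10² = -4.8981 eV
E_3 = -13.6057 × 6² / 3² = -54.4228 eV
|ΔE| = |E_3 - E_10| = 49.5247 eV

Convert to Joules: E = 49.5247 eV × (1.602177 × 10⁻¹⁹ J/eV) = 7.9347e-18 J

Using E = hf:
f = E/h = 7.9347e-18 J / (6.62607 × 10⁻³⁴ J·s)
f = 1.20e+16 Hz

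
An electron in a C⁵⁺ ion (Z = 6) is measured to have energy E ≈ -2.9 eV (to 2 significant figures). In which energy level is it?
n = 13

The exact energy levels follow E_n = -13.6057 Z² / n² eV with Z = 6.

The measured value (-2.9 eV) is reported to only 2 significant figures, so we must test candidate n values and see which one matches to that precision.

Candidate energies:
  n = 11:  E = -13.6057 × 6² / 11² = -4.04798 eV
  n = 12:  E = -13.6057 × 6² / 12² = -3.40143 eV
  n = 13:  E = -13.6057 × 6² / 13² = -2.89826 eV  ← matches
  n = 14:  E = -13.6057 × 6² / 14² = -2.49901 eV
  n = 15:  E = -13.6057 × 6² / 15² = -2.17691 eV

Checking against the measurement of -2.9 eV (2 sig figs), only n = 13 agrees:
E_13 = -2.89826 eV, which rounds to -2.9 eV ✓

Therefore n = 13.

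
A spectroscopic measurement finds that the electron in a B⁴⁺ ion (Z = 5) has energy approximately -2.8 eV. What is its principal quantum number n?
n = 11

The exact energy levels follow E_n = -13.6057 Z² / n² eV with Z = 5.

The measured value (-2.8 eV) is reported to only 2 significant figures, so we must test candidate n values and see which one matches to that precision.

Candidate energies:
  n = 9:  E = -13.6057 × 5² / 9² = -4.19929 eV
  n = 10:  E = -13.6057 × 5² / 10² = -3.40143 eV
  n = 11:  E = -13.6057 × 5² / 11² = -2.81110 eV  ← matches
  n = 12:  E = -13.6057 × 5² / 12² = -2.36210 eV
  n = 13:  E = -13.6057 × 5² / 13² = -2.01268 eV

Checking against the measurement of -2.8 eV (2 sig figs), only n = 11 agrees:
E_11 = -2.81110 eV, which rounds to -2.8 eV ✓

Therefore n = 11.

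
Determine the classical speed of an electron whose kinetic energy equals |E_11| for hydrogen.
1.9888e+05 m/s (or 0.06634% of c)

The binding energy at n = 11 for hydrogen is:
E_11 = -13.6057/11² = -0.11244380 eV
|E_11| = 0.11244380 eV

Convert to Joules:
KE = 0.11244380 eV × (1.602177 × 10⁻¹⁹ J/eV) = 1.801549e-20 J

Using KE = ½mv²:
v = √(2·KE/m_e)
v = √(2 × 1.801549e-20 J / 9.10938 × 10⁻³¹ kg)
v = 1.9888e+05 m/s

This is approximately 0.06634% the speed of light.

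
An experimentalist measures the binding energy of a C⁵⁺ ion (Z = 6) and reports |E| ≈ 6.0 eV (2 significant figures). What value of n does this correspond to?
n = 9

The exact energy levels follow E_n = -13.6057 Z² / n² eV with Z = 6.

The measured value (-6.0 eV) is reported to only 2 significant figures, so we must test candidate n values and see which one matches to that precision.

Candidate energies:
  n = 7:  E = -13.6057 × 6² / 7² = -9.99602 eV
  n = 8:  E = -13.6057 × 6² / 8² = -7.65321 eV
  n = 9:  E = -13.6057 × 6² / 9² = -6.04698 eV  ← matches
  n = 10:  E = -13.6057 × 6² / 10² = -4.89805 eV
  n = 11:  E = -13.6057 × 6² / 11² = -4.04798 eV

Checking against the measurement of -6.0 eV (2 sig figs), only n = 9 agrees:
E_9 = -6.04698 eV, which rounds to -6.0 eV ✓

Therefore n = 9.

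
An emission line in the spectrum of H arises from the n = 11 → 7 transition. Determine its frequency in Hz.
3.99509e+13 Hz

First, find the transition energy:
E_11 = -13.6057 / 11² = -0.112443802 eV
E_7 = -13.6057 / 7² = -0.277667347 eV
|ΔE| = |E_7 - E_11| = 0.165223545 eV

Convert to Joules: E = 0.165223545 eV × (1.602177 × 10⁻¹⁹ J/eV) = 2.6471736e-20 J

Using E = hf:
f = E/h = 2.6471736e-20 J / (6.62607 × 10⁻³⁴ J·s)
f = 3.99509e+13 Hz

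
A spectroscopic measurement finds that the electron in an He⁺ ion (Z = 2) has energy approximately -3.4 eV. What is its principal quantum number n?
n = 4

The exact energy levels follow E_n = -13.6057 Z² / n² eV with Z = 2.

The measured value (-3.4 eV) is reported to only 2 significant figures, so we must test candidate n values and see which one matches to that precision.

Candidate energies:
  n = 2:  E = -13.6057 × 2² / 2² = -13.60570 eV
  n = 3:  E = -13.6057 × 2² / 3² = -6.04698 eV
  n = 4:  E = -13.6057 × 2² / 4² = -3.40143 eV  ← matches
  n = 5:  E = -13.6057 × 2² / 5² = -2.17691 eV
  n = 6:  E = -13.6057 × 2² / 6² = -1.51174 eV

Checking against the measurement of -3.4 eV (2 sig figs), only n = 4 agrees:
E_4 = -3.40143 eV, which rounds to -3.4 eV ✓

Therefore n = 4.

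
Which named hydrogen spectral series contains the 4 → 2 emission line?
Balmer series

The spectral series in hydrogen are named based on the final (lower) energy level:
- Lyman series: n_final = 1 (ultraviolet)
- Balmer series: n_final = 2 (visible/near-UV)
- Paschen series: n_final = 3 (infrared)
- Brackett series: n_final = 4 (infrared)
- Pfund series: n_final = 5 (far infrared)

Since this transition ends at n = 2, it belongs to the Balmer series.

For reference, this 4 → 2 line has photon energy
ΔE = 13.6057 eV × (1/2² - 1/4²) = 2.551068750 eV,
corresponding to wavelength λ = hc/ΔE = 1239.84 eV·nm / 2.551068750 eV = 486.00807 nm in the visible/near-UV region.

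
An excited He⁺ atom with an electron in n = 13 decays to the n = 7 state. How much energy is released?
0.79 eV

The energy levels are E_n = -13.6057 Z² eV / n².

Energy at n = 13: E_13 = -13.6057 × 2² / 13² = -0.32203 eV
Energy at n = 7: E_7 = -13.6057 × 2² / 7² = -1.11067 eV

For emission (electron falling to lower state), the photon energy is:
E_photon = E_13 - E_7 = |-0.32203 - (-1.11067)|
E_photon = 0.79 eV

This energy is carried away by the emitted photon.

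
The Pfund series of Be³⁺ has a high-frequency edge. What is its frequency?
2.1055e+15 Hz

The series limit corresponds to the transition from n = ∞ to n = 5.
This is the highest energy (shortest wavelength) transition in the Pfund series.

E_∞ = 0 eV
E_5 = -13.6057 × 4² / 5² = -8.7076480 eV

Energy at series limit:
ΔE = E_∞ - E_5 = 0 - (-8.7076480) = 8.7076480 eV
E = 8.7076480 eV × (1.602177 × 10⁻¹⁹ J/eV) = 1.395119e-18 J
f = E/h = 1.395119e-18 J / (6.62607 × 10⁻³⁴ J·s) = 2.1055e+15 Hz

This energy equals the ionization energy from the n = 5 state of Be³⁺.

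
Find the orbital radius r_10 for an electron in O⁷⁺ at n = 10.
0.6615 nm (or 6.6147 Å)

The Bohr radius formula is:
r_n = n² a₀ / Z

where a₀ = 0.0529177 nm is the Bohr radius.

For O⁷⁺ (Z = 8) at n = 10:
r_10 = 10² × 0.0529177 nm / 8
r_10 = 100 × 0.0529177 nm / 8
r_10 = 5.29177 nm / 8
r_10 = 0.6615 nm

The electron orbits at approximately 0.6615 nm from the nucleus.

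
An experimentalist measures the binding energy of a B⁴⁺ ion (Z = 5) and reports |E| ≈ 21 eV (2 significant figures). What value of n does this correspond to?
n = 4

The exact energy levels follow E_n = -13.6057 Z² / n² eV with Z = 5.

The measured value (-21 eV) is reported to only 2 significant figures, so we must test candidate n values and see which one matches to that precision.

Candidate energies:
  n = 2:  E = -13.6057 × 5² / 2² = -85.03563 eV
  n = 3:  E = -13.6057 × 5² / 3² = -37.79361 eV
  n = 4:  E = -13.6057 × 5² / 4² = -21.25891 eV  ← matches
  n = 5:  E = -13.6057 × 5² / 5² = -13.60570 eV
  n = 6:  E = -13.6057 × 5² / 6² = -9.44840 eV

Checking against the measurement of -21 eV (2 sig figs), only n = 4 agrees:
E_4 = -21.25891 eV, which rounds to -21 eV ✓

Therefore n = 4.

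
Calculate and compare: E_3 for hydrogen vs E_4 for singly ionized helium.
He⁺ at n = 4 (E = -3.4014 eV)

Using E_n = -13.6057 Z² / n² eV:

H (Z = 1) at n = 3:
E = -13.6057 × 1² / 3² = -13.6057 × 1 / 9 = -1.5117444 eV

He⁺ (Z = 2) at n = 4:
E = -13.6057 × 2² / 4² = -13.6057 × 4 / 16 = -3.4014250 eV

Since -3.4014250 eV < -1.5117444 eV,
He⁺ at n = 4 is more tightly bound (requires more energy to ionize).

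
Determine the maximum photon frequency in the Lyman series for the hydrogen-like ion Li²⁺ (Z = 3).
2.96086e+16 Hz

The series limit corresponds to the transition from n = ∞ to n = 1.
This is the highest energy (shortest wavelength) transition in the Lyman series.

E_∞ = 0 eV
E_1 = -13.6057 × 3² / 1² = -122.4513000 eV

Energy at series limit:
ΔE = E_∞ - E_1 = 0 - (-122.4513000) = 122.4513000 eV
E = 122.4513000 eV × (1.602177 × 10⁻¹⁹ J/eV) = 1.9618866e-17 J
f = E/h = 1.9618866e-17 J / (6.62607 × 10⁻³⁴ J·s) = 2.96086e+16 Hz

This energy equals the ionization energy from the n = 1 state of Li²⁺.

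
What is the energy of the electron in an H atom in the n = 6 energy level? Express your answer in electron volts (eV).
-0.38 eV

The energy levels of a hydrogen-like atom are given by:
E_n = -13.6057 eV / n²

For n = 6:
E_6 = -13.6057 eV / 6²
E_6 = -13.6057 eV / 36
E_6 = -0.38 eV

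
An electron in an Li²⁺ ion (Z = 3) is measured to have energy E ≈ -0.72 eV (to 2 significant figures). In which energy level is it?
n = 13

The exact energy levels follow E_n = -13.6057 Z² / n² eV with Z = 3.

The measured value (-0.72 eV) is reported to only 2 significant figures, so we must test candidate n values and see which one matches to that precision.

Candidate energies:
  n = 11:  E = -13.6057 × 3² / 11² = -1.011994 eV
  n = 12:  E = -13.6057 × 3² / 12² = -0.850356 eV
  n = 13:  E = -13.6057 × 3² / 13² = -0.724564 eV  ← matches
  n = 14:  E = -13.6057 × 3² / 14² = -0.624752 eV
  n = 15:  E = -13.6057 × 3² / 15² = -0.544228 eV

Checking against the measurement of -0.72 eV (2 sig figs), only n = 13 agrees:
E_13 = -0.724564 eV, which rounds to -0.72 eV ✓

Therefore n = 13.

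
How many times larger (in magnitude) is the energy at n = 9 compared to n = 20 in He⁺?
4.938

Using E_n = -13.6057 Z² / n² eV with Z = 2:

E_9 = -13.6057 × 2² / 9² = -54.4228 / 81 = -0.671886420 eV
E_20 = -13.6057 × 2² / 20² = -54.4228 / 400 = -0.136057000 eV

The ratio is:
E_9/E_20 = (-0.671886420) / (-0.136057000)
E_9/E_20 = (-54.4228/81) / (-54.4228/400)
E_9/E_20 = 400/81
E_9/E_20 = 4.938
(Note: the Z² factors cancel in the ratio.)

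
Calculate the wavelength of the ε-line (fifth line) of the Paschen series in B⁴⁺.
38.1737 nm

The lines of a series are numbered from the longest wavelength (smallest ΔE) outward; the fifth line is the transition from n = n_f + 5 to n_f.
The Paschen series has all transitions ending at n_f = 3.

For B⁴⁺ (Z = 5), the fifth line (ε-line) is the jump from n = 8 to n = 3:
E_8 = -13.6057 × 5² / 8² = -5.314727 eV
E_3 = -13.6057 × 5² / 3² = -37.793611 eV
ΔE = E_8 - E_3 = 32.478884 eV

λ = hc/E = 1239.84 eV·nm / 32.478884 eV
λ = 38.1737 nm

This is the ε-line of the Paschen series in B⁴⁺.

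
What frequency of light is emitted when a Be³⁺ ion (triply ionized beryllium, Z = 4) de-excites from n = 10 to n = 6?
9.358e+14 Hz

First, find the transition energy:
E_10 = -13.6057 × 4² / 10² = -2.1769120 eV
E_6 = -13.6057 × 4² / 6² = -6.0469778 eV
|ΔE| = |E_6 - E_10| = 3.8700658 eV

Convert to Joules: E = 3.8700658 eV × (1.602177 × 10⁻¹⁹ J/eV) = 6.20053e-19 J

Using E = hf:
f = E/h = 6.20053e-19 J / (6.62607 × 10⁻³⁴ J·s)
f = 9.358e+14 Hz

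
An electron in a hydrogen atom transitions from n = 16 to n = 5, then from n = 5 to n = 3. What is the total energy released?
1.459 eV

The energy levels of hydrogen are E_n = -13.6057 / n² eV.

First transition (16 → 5):
ΔE₁ = |E_5 - E_16|
ΔE₁ = |-0.544228000 - (-0.053147266)| = 0.491081 eV

Second transition (5 → 3):
ΔE₂ = |E_3 - E_5|
ΔE₂ = |-1.511744444 - (-0.544228000)| = 0.967516 eV

Total energy released:
E_total = ΔE₁ + ΔE₂ = 0.491081 + 0.967516 = 1.459 eV

Note: This equals the direct transition 16 → 3: 1.459 eV ✓
Energy is conserved regardless of the path taken.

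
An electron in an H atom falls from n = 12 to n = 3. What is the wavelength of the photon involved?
874.814526 nm

First, find the transition energy using E_n = -13.6057 / n² eV:
E_12 = -13.6057 / 12² = -0.0944840278 eV
E_3 = -13.6057 / 3² = -1.5117444444 eV

Photon energy: |ΔE| = |E_3 - E_12| = 1.4172604166 eV

Convert to wavelength using E = hc/λ with hc = 1239.84 eV·nm:
λ = hc/E = 1239.84 eV·nm / 1.4172604166 eV
λ = 874.814526 nm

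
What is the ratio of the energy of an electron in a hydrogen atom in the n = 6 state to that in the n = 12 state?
4.000

Using E_n = -13.6057 Z² / n² eV with Z = 1:

E_6 = -13.6057 / 6² = -13.6057 / 36 = -0.377936111 eV
E_12 = -13.6057 / 12² = -13.6057 / 144 = -0.094484028 eV

The ratio is:
E_6/E_12 = (-0.377936111) / (-0.094484028)
E_6/E_12 = (-13.6057/36) / (-13.6057/144)
E_6/E_12 = 144/36
E_6/E_12 = 4.000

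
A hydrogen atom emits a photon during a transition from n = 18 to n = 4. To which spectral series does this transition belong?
Brackett series

The spectral series in hydrogen are named based on the final (lower) energy level:
- Lyman series: n_final = 1 (ultraviolet)
- Balmer series: n_final = 2 (visible/near-UV)
- Paschen series: n_final = 3 (infrared)
- Brackett series: n_final = 4 (infrared)
- Pfund series: n_final = 5 (far infrared)

Since this transition ends at n = 4, it belongs to the Brackett series.

For reference, this 18 → 4 line has photon energy
ΔE = 13.6057 eV × (1/4² - 1/18²) = 0.808363349 eV,
corresponding to wavelength λ = hc/ΔE = 1239.84 eV·nm / 0.808363349 eV = 1533.766 nm in the infrared region.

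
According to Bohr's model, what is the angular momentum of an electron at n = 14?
1.48e-33 J·s (or 14ℏ)

In the Bohr model, angular momentum is quantized:
L = nℏ

where ℏ = h/(2π) = 1.0546e-34 J·s

For n = 14:
L = 14 × 1.0546e-34 J·s
L = 1.48e-33 J·s

This can also be written as L = 14ℏ.
The angular momentum is an integer multiple of the reduced Planck constant.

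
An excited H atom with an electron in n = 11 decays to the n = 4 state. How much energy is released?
0.738 eV

The energy levels are E_n = -13.6057 eV / n².

Energy at n = 11: E_11 = -13.6057 / 11² = -0.112444 eV
Energy at n = 4: E_4 = -13.6057 / 4² = -0.850356 eV

For emission (electron falling to lower state), the photon energy is:
E_photon = E_11 - E_4 = |-0.112444 - (-0.850356)|
E_photon = 0.738 eV

This energy is carried away by the emitted photon.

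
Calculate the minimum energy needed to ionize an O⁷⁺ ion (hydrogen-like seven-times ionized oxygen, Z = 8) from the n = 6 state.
24.19 eV

The ionization energy is the energy needed to remove the electron completely (n → ∞).

For a hydrogen-like ion with Z = 8, E_n = -13.6057 Z² / n² eV.

At n = 6: E_6 = -13.6057 × 8² / 6² = -24.18791 eV
At n = ∞: E_∞ = 0 eV

Ionization energy = E_∞ - E_6 = 0 - (-24.18791) = 24.18791 eV
Ionization energy ≈ 24.19 eV

This is also called the binding energy of the electron in state n = 6.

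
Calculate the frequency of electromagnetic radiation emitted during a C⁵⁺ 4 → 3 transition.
5.76e+15 Hz

First, find the transition energy:
E_4 = -13.6057 × 6² / 4² = -30.61283 eV
E_3 = -13.6057 × 6² / 3² = -54.42280 eV
|ΔE| = |E_3 - E_4| = 23.80997 eV

Convert to Joules: E = 23.80997 eV × (1.602177 × 10⁻¹⁹ J/eV) = 3.8148e-18 J

Using E = hf:
f = E/h = 3.8148e-18 J / (6.62607 × 10⁻³⁴ J·s)
f = 5.76e+15 Hz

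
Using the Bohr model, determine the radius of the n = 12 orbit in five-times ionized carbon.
1.2700 nm (or 12.7003 Å)

The Bohr radius formula is:
r_n = n² a₀ / Z

where a₀ = 0.0529177 nm is the Bohr radius.

For C⁵⁺ (Z = 6) at n = 12:
r_12 = 12² × 0.0529177 nm / 6
r_12 = 144 × 0.0529177 nm / 6
r_12 = 7.62015 nm / 6
r_12 = 1.2700 nm

The electron orbits at approximately 1.2700 nm from the nucleus.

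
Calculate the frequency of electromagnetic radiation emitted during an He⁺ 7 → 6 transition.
9.70e+13 Hz

First, find the transition energy:
E_7 = -13.6057 × 2² / 7² = -1.11066939 eV
E_6 = -13.6057 × 2² / 6² = -1.51174444 eV
|ΔE| = |E_6 - E_7| = 0.40107505 eV

Convert to Joules: E = 0.40107505 eV × (1.602177 × 10⁻¹⁹ J/eV) = 6.4259e-20 J

Using E = hf:
f = E/h = 6.4259e-20 J / (6.62607 × 10⁻³⁴ J·s)
f = 9.70e+13 Hz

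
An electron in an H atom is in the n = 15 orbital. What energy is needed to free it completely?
0.060 eV

The ionization energy is the energy needed to remove the electron completely (n → ∞).

For hydrogen, E_n = -13.6057 eV / n².

At n = 15: E_15 = -13.6057 / 15² = -0.060470 eV
At n = ∞: E_∞ = 0 eV

Ionization energy = E_∞ - E_15 = 0 - (-0.060470) = 0.060470 eV
Ionization energy ≈ 0.060 eV

This is also called the binding energy of the electron in state n = 15.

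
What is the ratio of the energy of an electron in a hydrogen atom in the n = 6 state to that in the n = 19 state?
10.0278

Using E_n = -13.6057 Z² / n² eV with Z = 1:

E_6 = -13.6057 / 6² = -13.6057 / 36 = -0.3779361111 eV
E_19 = -13.6057 / 19² = -13.6057 / 361 = -0.0376889197 eV

The ratio is:
E_6/E_19 = (-0.3779361111) / (-0.0376889197)
E_6/E_19 = (-13.6057/36) / (-13.6057/361)
E_6/E_19 = 361/36
E_6/E_19 = 10.0278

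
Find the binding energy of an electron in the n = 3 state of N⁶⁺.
74.08 eV

The ionization energy is the energy needed to remove the electron completely (n → ∞).

For a hydrogen-like ion with Z = 7, E_n = -13.6057 Z² / n² eV.

At n = 3: E_3 = -13.6057 × 7² / 3² = -74.07548 eV
At n = ∞: E_∞ = 0 eV

Ionization energy = E_∞ - E_3 = 0 - (-74.07548) = 74.07548 eV
Ionization energy ≈ 74.08 eV

This is also called the binding energy of the electron in state n = 3.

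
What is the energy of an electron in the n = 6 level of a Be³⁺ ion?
-6.05 eV

For hydrogen-like ions, the energy levels scale with Z²:
E_n = -13.6057 Z² / n² eV

For Be³⁺ (Z = 4) at n = 6:
E_6 = -13.6057 × 4² / 6²
E_6 = -13.6057 × 16 / 36
E_6 = -217.6912 / 36
E_6 = -6.05 eV

The energy is 16 times more negative than hydrogen at the same n due to the stronger nuclear charge.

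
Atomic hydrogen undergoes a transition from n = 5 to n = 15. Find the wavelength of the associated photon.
2562.9332 nm

First, find the transition energy using E_n = -13.6057 / n² eV:
E_5 = -13.6057 / 5² = -0.5442280000 eV
E_15 = -13.6057 / 15² = -0.0604697778 eV

Photon energy: |ΔE| = |E_15 - E_5| = 0.4837582222 eV

Convert to wavelength using E = hc/λ with hc = 1239.84 eV·nm:
λ = hc/E = 1239.84 eV·nm / 0.4837582222 eV
λ = 2562.9332 nm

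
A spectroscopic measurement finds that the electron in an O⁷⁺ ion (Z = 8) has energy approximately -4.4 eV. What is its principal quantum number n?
n = 14

The exact energy levels follow E_n = -13.6057 Z² / n² eV with Z = 8.

The measured value (-4.4 eV) is reported to only 2 significant figures, so we must test candidate n values and see which one matches to that precision.

Candidate energies:
  n = 12:  E = -13.6057 × 8² / 12² = -6.04698 eV
  n = 13:  E = -13.6057 × 8² / 13² = -5.15245 eV
  n = 14:  E = -13.6057 × 8² / 14² = -4.44268 eV  ← matches
  n = 15:  E = -13.6057 × 8² / 15² = -3.87007 eV
  n = 16:  E = -13.6057 × 8² / 16² = -3.40143 eV

Checking against the measurement of -4.4 eV (2 sig figs), only n = 14 agrees:
E_14 = -4.44268 eV, which rounds to -4.4 eV ✓

Therefore n = 14.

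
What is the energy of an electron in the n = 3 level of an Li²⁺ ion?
-13.61 eV

For hydrogen-like ions, the energy levels scale with Z²:
E_n = -13.6057 Z² / n² eV

For Li²⁺ (Z = 3) at n = 3:
E_3 = -13.6057 × 3² / 3²
E_3 = -13.6057 × 9 / 9
E_3 = -122.4513 / 9
E_3 = -13.61 eV

The energy is 9 times more negative than hydrogen at the same n due to the stronger nuclear charge.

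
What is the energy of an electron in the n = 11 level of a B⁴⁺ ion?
-2.811 eV

For hydrogen-like ions, the energy levels scale with Z²:
E_n = -13.6057 Z² / n² eV

For B⁴⁺ (Z = 5) at n = 11:
E_11 = -13.6057 × 5² / 11²
E_11 = -13.6057 × 25 / 121
E_11 = -340.1425 / 121
E_11 = -2.811 eV

The energy is 25 times more negative than hydrogen at the same n due to the stronger nuclear charge.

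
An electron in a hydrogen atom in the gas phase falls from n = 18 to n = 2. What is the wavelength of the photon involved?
369.0624 nm

First, find the transition energy using E_n = -13.6057 / n² eV:
E_18 = -13.6057 / 18² = -0.04199290 eV
E_2 = -13.6057 / 2² = -3.40142500 eV

Photon energy: |ΔE| = |E_2 - E_18| = 3.35943210 eV

Convert to wavelength using E = hc/λ with hc = 1239.84 eV·nm:
λ = hc/E = 1239.84 eV·nm / 3.35943210 eV
λ = 369.0624 nm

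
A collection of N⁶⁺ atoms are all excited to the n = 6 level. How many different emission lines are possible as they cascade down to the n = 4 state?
3

The electron can occupy levels n = 4, 5, ..., 6 during de-excitation — that is m = 6 - 4 + 1 = 3 distinct levels.

The number of distinct spectral lines equals the number of ways to choose 2 of these m levels (each pair gives one possible emission transition):

Number of lines = m(m-1)/2 = 3×2/2 = 3

These correspond to all possible transitions between the 3 levels:
6 → 5, 6 → 4, 5 → 4

Each transition produces a photon with a unique energy (and thus wavelength). This count does not depend on Z.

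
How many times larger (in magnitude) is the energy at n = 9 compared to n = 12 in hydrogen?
1.77778

Using E_n = -13.6057 Z² / n² eV with Z = 1:

E_9 = -13.6057 / 9² = -13.6057 / 81 = -0.16797160494 eV
E_12 = -13.6057 / 12² = -13.6057 / 144 = -0.09448402778 eV

The ratio is:
E_9/E_12 = (-0.16797160494) / (-0.09448402778)
E_9/E_12 = (-13.6057/81) / (-13.6057/144)
E_9/E_12 = 144/81
E_9/E_12 = 1.77778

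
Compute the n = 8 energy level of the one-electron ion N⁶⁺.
-10.417 eV

For hydrogen-like ions, the energy levels scale with Z²:
E_n = -13.6057 Z² / n² eV

For N⁶⁺ (Z = 7) at n = 8:
E_8 = -13.6057 × 7² / 8²
E_8 = -13.6057 × 49 / 64
E_8 = -666.6793 / 64
E_8 = -10.417 eV

The energy is 49 times more negative than hydrogen at the same n due to the stronger nuclear charge.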